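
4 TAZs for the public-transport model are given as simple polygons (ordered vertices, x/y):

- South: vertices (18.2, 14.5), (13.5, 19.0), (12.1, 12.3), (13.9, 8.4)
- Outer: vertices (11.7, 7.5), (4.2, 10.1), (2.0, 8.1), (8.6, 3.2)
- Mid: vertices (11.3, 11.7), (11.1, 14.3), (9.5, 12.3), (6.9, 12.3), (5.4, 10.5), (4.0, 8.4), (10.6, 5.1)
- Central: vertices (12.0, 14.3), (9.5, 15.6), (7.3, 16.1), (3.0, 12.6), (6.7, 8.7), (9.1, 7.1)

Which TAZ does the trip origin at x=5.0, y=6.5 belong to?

Outer

Cast a ray rightward from (5.0, 6.5). For each polygon, the edges (by vertex number in listed order) whose endpoints lie on opposite sides of y = 6.5, where each meets that height, and whether that is right or left of the point:
South: no edge straddles that height → 0 crossings.
Outer: 3–4 at x≈4.16 (left), 4–1 at x≈10.98 (right) → 1 crossing.
Mid: 6–7 at x≈7.80 (right), 7–1 at x≈10.75 (right) → 2 crossings.
Central: no edge straddles that height → 0 crossings.
Only Outer has an odd count, so the point is inside Outer.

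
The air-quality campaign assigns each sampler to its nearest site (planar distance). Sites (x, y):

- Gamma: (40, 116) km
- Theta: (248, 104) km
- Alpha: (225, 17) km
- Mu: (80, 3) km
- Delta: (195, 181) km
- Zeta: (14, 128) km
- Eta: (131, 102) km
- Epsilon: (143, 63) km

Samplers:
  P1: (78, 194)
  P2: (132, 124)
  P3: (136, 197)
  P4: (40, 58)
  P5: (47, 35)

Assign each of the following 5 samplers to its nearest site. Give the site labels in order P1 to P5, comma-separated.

Gamma, Eta, Delta, Gamma, Mu

P1 → Gamma (d²=7528.00)
P2 → Eta (d²=485.00)
P3 → Delta (d²=3737.00)
P4 → Gamma (d²=3364.00)
P5 → Mu (d²=2113.00)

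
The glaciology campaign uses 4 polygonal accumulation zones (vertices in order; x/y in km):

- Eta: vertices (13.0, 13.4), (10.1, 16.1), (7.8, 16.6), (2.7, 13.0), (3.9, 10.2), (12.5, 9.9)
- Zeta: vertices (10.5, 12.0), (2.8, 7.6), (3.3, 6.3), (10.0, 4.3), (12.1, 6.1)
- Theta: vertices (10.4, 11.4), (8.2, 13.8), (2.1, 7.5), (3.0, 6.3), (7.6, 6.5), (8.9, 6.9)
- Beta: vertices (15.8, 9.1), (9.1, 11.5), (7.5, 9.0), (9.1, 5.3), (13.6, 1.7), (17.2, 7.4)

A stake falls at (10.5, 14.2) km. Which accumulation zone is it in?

Eta

Cast a ray rightward from (10.5, 14.2). For each polygon, the edges (by vertex number in listed order) whose endpoints lie on opposite sides of y = 14.2, where each meets that height, and whether that is right or left of the point:
Eta: 1–2 at x≈12.14 (right), 3–4 at x≈4.40 (left) → 1 crossing.
Zeta: no edge straddles that height → 0 crossings.
Theta: no edge straddles that height → 0 crossings.
Beta: no edge straddles that height → 0 crossings.
Only Eta has an odd count, so the point is inside Eta.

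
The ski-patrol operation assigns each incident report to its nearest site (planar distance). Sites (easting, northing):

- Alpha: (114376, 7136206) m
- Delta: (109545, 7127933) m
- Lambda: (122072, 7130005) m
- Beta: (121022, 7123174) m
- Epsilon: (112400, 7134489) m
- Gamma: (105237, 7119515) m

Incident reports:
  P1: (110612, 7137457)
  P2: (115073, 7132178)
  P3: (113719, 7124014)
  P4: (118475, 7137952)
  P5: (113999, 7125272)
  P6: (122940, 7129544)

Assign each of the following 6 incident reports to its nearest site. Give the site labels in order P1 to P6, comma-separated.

P1 → Epsilon (d²=12005968.00)
P2 → Epsilon (d²=12485650.00)
P3 → Delta (d²=32780837.00)
P4 → Alpha (d²=19850317.00)
P5 → Delta (d²=26919037.00)
P6 → Lambda (d²=965945.00)

Epsilon, Epsilon, Delta, Alpha, Delta, Lambda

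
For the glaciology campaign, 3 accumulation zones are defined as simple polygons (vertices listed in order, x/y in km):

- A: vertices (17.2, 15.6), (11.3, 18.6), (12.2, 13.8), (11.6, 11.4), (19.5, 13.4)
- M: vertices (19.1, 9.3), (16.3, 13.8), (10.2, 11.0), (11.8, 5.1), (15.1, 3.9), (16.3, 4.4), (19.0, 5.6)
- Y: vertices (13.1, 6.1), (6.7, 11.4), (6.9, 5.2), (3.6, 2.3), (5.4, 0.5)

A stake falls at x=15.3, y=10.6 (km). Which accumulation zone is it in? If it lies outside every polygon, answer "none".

Cast a ray rightward from (15.3, 10.6). For each polygon, the edges (by vertex number in listed order) whose endpoints lie on opposite sides of y = 10.6, where each meets that height, and whether that is right or left of the point:
A: no edge straddles that height → 0 crossings.
M: 1–2 at x≈18.29 (right), 3–4 at x≈10.31 (left) → 1 crossing.
Y: 1–2 at x≈7.67 (left), 2–3 at x≈6.73 (left) → 0 crossings.
Only M has an odd count, so the point is inside M.

M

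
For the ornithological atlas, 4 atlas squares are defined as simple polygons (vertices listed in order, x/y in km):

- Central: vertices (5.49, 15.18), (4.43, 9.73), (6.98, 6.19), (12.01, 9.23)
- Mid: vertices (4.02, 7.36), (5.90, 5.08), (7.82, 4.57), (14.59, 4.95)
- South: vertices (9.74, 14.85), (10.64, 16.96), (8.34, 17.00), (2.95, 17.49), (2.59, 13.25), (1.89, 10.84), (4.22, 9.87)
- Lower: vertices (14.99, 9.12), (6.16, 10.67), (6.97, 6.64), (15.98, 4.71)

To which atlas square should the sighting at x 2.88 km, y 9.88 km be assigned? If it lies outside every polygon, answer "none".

none

Cast a ray rightward from (2.88, 9.88). For each polygon, the edges (by vertex number in listed order) whose endpoints lie on opposite sides of y = 9.88, where each meets that height, and whether that is right or left of the point:
Central: 1–2 at x≈4.459 (right), 4–1 at x≈11.298 (right) → 2 crossings.
Mid: no edge straddles that height → 0 crossings.
South: 6–7 at x≈4.196 (right), 7–1 at x≈4.231 (right) → 2 crossings.
Lower: 1–2 at x≈10.660 (right), 2–3 at x≈6.319 (right) → 2 crossings.
All counts are even, so the point lies outside every listed polygon.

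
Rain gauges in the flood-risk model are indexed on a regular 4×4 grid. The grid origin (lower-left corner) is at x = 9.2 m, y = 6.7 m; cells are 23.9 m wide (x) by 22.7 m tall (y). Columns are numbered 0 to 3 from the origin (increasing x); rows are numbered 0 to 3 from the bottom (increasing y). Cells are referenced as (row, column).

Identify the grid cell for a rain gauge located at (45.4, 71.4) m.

(2, 1)

Column index: ⌊(45.4 − 9.2) / 23.9⌋ = ⌊1.515⌋ = 1
Row offset from origin: ⌊(71.4 − 6.7) / 22.7⌋ = ⌊2.850⌋ = 2 → row 2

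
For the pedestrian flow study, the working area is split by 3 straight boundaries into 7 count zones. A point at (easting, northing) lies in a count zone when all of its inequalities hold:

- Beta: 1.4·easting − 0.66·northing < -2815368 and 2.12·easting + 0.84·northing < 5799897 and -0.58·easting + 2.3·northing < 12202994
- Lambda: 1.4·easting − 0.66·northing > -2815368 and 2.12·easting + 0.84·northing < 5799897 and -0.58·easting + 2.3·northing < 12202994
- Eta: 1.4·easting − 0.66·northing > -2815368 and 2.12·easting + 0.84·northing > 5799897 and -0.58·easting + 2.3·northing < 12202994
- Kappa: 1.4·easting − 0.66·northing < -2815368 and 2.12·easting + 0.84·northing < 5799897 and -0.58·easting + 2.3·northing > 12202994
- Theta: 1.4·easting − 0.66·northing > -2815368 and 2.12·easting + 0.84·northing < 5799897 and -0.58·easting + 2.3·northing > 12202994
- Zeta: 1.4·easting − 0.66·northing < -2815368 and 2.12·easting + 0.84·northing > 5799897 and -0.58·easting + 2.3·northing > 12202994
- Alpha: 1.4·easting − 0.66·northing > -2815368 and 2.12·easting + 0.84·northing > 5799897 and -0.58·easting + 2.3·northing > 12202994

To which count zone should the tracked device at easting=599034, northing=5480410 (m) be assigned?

Alpha

1.4·599034 − 0.66·5480410 = -2778423.000, which is > -2815368
2.12·599034 + 0.84·5480410 = 5873496.480, which is > 5799897
-0.58·599034 + 2.3·5480410 = 12257503.280, which is > 12202994
This sign pattern matches Alpha.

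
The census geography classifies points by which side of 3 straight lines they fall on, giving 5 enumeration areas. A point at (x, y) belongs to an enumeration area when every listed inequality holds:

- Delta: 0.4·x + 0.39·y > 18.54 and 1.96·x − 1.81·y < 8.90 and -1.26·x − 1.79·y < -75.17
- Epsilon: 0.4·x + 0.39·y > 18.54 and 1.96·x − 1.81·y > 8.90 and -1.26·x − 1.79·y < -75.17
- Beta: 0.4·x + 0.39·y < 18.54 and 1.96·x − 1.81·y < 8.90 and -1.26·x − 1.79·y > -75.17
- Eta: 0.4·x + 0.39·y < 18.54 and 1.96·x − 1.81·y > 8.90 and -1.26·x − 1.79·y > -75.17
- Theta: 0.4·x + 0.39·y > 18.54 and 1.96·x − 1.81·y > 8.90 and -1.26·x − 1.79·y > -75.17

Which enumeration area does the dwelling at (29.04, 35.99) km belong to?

0.4·29.04 + 0.39·35.99 = 25.652, which is > 18.54
1.96·29.04 − 1.81·35.99 = -8.224, which is < 8.90
-1.26·29.04 − 1.79·35.99 = -101.013, which is < -75.17
This sign pattern matches Delta.

Delta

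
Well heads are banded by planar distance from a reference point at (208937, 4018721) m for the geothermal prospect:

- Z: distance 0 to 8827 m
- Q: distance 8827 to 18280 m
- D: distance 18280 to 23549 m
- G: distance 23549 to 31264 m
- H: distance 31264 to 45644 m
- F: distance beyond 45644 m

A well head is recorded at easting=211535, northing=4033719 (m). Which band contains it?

Q

Distance = √((211535−208937)² + (4033719−4018721)²) = √(6749604.000 + 224940004.000) = 15221.354 m.
8827 ≤ 15221.354 < 18280 → Q.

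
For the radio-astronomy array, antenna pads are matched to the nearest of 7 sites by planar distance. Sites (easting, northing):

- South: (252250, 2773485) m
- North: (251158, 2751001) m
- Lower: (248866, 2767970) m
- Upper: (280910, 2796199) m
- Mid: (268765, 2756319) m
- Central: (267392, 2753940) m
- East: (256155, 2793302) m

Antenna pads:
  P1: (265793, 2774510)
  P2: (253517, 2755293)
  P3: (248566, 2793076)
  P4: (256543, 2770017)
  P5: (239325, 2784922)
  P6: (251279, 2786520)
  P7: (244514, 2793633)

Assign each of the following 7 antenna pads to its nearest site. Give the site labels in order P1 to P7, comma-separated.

P1 → South (d²=184463474.00)
P2 → North (d²=23986145.00)
P3 → East (d²=57643997.00)
P4 → South (d²=30456873.00)
P5 → South (d²=297860594.00)
P6 → East (d²=69770900.00)
P7 → East (d²=135622442.00)

South, North, East, South, South, East, East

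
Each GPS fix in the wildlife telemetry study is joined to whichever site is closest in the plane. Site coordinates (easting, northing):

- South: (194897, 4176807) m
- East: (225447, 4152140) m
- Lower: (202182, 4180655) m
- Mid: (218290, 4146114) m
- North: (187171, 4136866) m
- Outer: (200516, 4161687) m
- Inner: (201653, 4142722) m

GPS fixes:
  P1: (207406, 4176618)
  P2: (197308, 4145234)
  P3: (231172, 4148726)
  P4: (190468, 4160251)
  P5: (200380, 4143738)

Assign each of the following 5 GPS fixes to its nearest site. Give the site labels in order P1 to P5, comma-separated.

P1 → Lower (d²=43587545.00)
P2 → Inner (d²=25189169.00)
P3 → East (d²=44431021.00)
P4 → Outer (d²=103024400.00)
P5 → Inner (d²=2652785.00)

Lower, Inner, East, Outer, Inner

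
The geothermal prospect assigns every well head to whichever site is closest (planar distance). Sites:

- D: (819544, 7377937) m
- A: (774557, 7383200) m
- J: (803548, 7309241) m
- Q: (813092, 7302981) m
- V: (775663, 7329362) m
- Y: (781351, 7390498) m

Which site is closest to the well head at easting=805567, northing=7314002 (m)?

J

Squared distances to each site:
D: 4283040754.000; A: 5749983304.000; J: 26743482.000; Q: 178088066.000; V: 1130178816.000; Y: 6438052672.000.
Minimum at J.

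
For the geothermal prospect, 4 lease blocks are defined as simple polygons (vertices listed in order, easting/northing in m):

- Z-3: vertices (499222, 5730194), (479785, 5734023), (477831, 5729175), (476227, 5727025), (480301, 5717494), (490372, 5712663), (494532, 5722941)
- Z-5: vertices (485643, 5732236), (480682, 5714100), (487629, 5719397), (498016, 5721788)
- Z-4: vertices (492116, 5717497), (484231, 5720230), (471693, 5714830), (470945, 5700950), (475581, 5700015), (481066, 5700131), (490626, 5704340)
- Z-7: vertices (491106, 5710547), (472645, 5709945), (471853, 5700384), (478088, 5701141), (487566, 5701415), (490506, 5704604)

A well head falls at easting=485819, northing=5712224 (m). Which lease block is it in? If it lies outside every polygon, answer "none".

Cast a ray rightward from (485819, 5712224). For each polygon, the edges (by vertex number in listed order) whose endpoints lie on opposite sides of northing = 5712224, where each meets that height, and whether that is right or left of the point:
Z-3: no edge straddles that height → 0 crossings.
Z-5: no edge straddles that height → 0 crossings.
Z-4: 3–4 at easting≈471552.6 (left), 7–1 at easting≈491518.8 (right) → 1 crossing.
Z-7: no edge straddles that height → 0 crossings.
Only Z-4 has an odd count, so the point is inside Z-4.

Z-4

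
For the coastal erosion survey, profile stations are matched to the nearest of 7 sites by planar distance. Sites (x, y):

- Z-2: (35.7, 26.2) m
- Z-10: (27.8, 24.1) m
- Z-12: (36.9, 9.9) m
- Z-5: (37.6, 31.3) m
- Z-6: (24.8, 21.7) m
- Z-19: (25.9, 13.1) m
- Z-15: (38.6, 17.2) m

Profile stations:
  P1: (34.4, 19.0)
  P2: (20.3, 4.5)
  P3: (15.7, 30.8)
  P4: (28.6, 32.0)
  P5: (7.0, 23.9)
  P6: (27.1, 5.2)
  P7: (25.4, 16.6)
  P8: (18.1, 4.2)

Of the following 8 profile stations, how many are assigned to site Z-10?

1

P1 → Z-15
P2 → Z-19
P3 → Z-6
P4 → Z-10
P5 → Z-6
P6 → Z-19
P7 → Z-19
P8 → Z-19
1 of the 8 goes to Z-10.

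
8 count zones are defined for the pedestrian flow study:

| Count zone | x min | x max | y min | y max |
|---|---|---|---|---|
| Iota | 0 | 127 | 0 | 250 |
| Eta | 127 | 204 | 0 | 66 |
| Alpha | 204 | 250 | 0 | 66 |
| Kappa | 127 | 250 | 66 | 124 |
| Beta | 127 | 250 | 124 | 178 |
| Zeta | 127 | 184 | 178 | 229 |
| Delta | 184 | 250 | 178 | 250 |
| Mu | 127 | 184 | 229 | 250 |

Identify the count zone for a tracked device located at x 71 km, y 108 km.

Iota

The point has x = 71 and y = 108.
Only Iota satisfies 0 ≤ x ≤ 127 and 0 ≤ y ≤ 250.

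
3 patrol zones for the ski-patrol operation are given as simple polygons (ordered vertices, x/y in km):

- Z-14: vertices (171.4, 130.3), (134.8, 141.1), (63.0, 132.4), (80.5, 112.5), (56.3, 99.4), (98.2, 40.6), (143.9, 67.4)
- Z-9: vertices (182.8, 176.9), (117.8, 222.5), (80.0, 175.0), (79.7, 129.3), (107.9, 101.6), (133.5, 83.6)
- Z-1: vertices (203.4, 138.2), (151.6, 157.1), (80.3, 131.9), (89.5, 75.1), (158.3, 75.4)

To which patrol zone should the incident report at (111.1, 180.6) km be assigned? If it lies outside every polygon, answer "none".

Cast a ray rightward from (111.1, 180.6). For each polygon, the edges (by vertex number in listed order) whose endpoints lie on opposite sides of y = 180.6, where each meets that height, and whether that is right or left of the point:
Z-14: no edge straddles that height → 0 crossings.
Z-9: 1–2 at x≈177.53 (right), 2–3 at x≈84.46 (left) → 1 crossing.
Z-1: no edge straddles that height → 0 crossings.
Only Z-9 has an odd count, so the point is inside Z-9.

Z-9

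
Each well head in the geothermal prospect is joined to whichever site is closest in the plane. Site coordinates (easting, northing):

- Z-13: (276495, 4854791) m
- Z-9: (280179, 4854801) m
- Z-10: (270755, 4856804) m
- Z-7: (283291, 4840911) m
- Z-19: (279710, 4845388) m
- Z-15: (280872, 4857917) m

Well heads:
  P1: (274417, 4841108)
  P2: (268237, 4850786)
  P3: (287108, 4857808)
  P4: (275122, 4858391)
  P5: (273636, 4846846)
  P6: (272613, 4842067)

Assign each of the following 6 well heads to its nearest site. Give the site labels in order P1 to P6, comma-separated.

P1 → Z-19 (d²=46334249.00)
P2 → Z-10 (d²=42556648.00)
P3 → Z-15 (d²=38899577.00)
P4 → Z-13 (d²=14845129.00)
P5 → Z-19 (d²=39019240.00)
P6 → Z-19 (d²=61396450.00)

Z-19, Z-10, Z-15, Z-13, Z-19, Z-19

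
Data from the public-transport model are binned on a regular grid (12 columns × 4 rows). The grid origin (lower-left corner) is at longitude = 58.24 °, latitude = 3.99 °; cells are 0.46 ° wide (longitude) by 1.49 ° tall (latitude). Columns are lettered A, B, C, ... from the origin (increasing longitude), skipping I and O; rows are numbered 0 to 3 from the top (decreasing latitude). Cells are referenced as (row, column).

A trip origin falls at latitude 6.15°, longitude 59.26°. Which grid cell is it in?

Column index: ⌊(59.26 − 58.24) / 0.46⌋ = ⌊2.217⌋ = 2 → column C
Row offset from origin: ⌊(6.15 − 3.99) / 1.49⌋ = ⌊1.450⌋ = 1 → row 2 (counted from top)

(2, C)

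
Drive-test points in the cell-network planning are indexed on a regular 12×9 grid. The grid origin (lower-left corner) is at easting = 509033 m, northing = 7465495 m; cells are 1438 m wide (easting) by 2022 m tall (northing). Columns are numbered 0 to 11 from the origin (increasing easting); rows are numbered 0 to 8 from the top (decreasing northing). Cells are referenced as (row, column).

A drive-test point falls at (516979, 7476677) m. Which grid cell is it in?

(3, 5)

Column index: ⌊(516979 − 509033) / 1438⌋ = ⌊5.526⌋ = 5
Row offset from origin: ⌊(7476677 − 7465495) / 2022⌋ = ⌊5.530⌋ = 5 → row 3 (counted from top)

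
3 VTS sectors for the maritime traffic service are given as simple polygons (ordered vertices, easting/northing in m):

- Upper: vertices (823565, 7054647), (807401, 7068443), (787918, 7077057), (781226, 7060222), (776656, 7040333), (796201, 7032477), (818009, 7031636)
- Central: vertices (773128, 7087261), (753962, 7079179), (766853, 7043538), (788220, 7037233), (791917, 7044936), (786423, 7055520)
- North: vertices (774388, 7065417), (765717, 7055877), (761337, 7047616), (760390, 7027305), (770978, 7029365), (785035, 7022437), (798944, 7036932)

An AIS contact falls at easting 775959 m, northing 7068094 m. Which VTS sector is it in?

Cast a ray rightward from (775959, 7068094). For each polygon, the edges (by vertex number in listed order) whose endpoints lie on opposite sides of northing = 7068094, where each meets that height, and whether that is right or left of the point:
Upper: 1–2 at easting≈807809.9 (right), 3–4 at easting≈784355.2 (right) → 2 crossings.
Central: 2–3 at easting≈757971.3 (left), 6–1 at easting≈781156.3 (right) → 1 crossing.
North: no edge straddles that height → 0 crossings.
Only Central has an odd count, so the point is inside Central.

Central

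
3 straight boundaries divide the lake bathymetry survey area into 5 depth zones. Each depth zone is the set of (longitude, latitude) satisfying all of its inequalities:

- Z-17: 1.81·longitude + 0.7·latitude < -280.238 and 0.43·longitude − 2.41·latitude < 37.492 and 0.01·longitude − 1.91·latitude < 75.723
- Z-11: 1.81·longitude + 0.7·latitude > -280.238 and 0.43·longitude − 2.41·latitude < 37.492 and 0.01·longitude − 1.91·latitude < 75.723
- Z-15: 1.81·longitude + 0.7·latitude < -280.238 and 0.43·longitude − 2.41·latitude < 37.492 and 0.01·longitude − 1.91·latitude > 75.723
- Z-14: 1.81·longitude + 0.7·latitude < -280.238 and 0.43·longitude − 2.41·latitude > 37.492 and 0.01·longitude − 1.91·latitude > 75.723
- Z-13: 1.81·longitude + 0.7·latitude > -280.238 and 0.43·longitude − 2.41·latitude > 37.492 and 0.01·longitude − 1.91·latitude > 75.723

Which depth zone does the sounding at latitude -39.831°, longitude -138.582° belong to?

Z-11

1.81·-138.582 + 0.7·-39.831 = -278.715, which is > -280.238
0.43·-138.582 − 2.41·-39.831 = 36.402, which is < 37.492
0.01·-138.582 − 1.91·-39.831 = 74.691, which is < 75.723
This sign pattern matches Z-11.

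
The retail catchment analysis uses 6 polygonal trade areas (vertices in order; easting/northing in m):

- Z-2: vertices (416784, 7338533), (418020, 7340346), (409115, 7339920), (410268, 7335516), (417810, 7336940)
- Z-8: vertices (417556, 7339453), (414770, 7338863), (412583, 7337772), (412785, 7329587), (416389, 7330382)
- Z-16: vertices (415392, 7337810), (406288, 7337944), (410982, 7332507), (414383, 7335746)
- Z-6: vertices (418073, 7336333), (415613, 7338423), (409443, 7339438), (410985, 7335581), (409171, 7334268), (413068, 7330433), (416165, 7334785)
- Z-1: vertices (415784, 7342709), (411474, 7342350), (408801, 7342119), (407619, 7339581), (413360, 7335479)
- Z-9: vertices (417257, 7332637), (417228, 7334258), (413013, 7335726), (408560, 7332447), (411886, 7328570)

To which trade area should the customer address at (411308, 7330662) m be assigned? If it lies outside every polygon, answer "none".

Cast a ray rightward from (411308, 7330662). For each polygon, the edges (by vertex number in listed order) whose endpoints lie on opposite sides of northing = 7330662, where each meets that height, and whether that is right or left of the point:
Z-2: no edge straddles that height → 0 crossings.
Z-8: 3–4 at easting≈412758.5 (right), 5–1 at easting≈416425.0 (right) → 2 crossings.
Z-16: no edge straddles that height → 0 crossings.
Z-6: 5–6 at easting≈412835.3 (right), 6–7 at easting≈413231.0 (right) → 2 crossings.
Z-1: no edge straddles that height → 0 crossings.
Z-9: 4–5 at easting≈410091.3 (left), 5–1 at easting≈414648.8 (right) → 1 crossing.
Only Z-9 has an odd count, so the point is inside Z-9.

Z-9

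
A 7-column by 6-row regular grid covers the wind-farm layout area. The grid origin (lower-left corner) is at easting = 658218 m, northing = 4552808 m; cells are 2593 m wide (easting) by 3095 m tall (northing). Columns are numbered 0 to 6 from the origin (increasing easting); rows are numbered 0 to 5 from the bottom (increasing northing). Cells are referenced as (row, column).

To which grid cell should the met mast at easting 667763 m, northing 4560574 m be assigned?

Column index: ⌊(667763 − 658218) / 2593⌋ = ⌊3.681⌋ = 3
Row offset from origin: ⌊(4560574 − 4552808) / 3095⌋ = ⌊2.509⌋ = 2 → row 2

(2, 3)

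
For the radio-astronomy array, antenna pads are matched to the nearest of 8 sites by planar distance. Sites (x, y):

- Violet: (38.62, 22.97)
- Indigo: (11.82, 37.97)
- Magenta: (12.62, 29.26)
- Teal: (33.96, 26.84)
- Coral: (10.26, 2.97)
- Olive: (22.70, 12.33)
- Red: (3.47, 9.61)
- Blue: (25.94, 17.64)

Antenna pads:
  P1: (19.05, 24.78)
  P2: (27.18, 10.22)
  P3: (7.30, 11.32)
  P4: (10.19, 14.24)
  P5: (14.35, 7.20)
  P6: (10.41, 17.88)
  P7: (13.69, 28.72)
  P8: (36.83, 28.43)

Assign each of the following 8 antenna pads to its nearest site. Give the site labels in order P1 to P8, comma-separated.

P1 → Magenta (d²=61.42)
P2 → Olive (d²=24.52)
P3 → Red (d²=17.59)
P4 → Red (d²=66.60)
P5 → Coral (d²=34.62)
P6 → Red (d²=116.56)
P7 → Magenta (d²=1.44)
P8 → Teal (d²=10.76)

Magenta, Olive, Red, Red, Coral, Red, Magenta, Teal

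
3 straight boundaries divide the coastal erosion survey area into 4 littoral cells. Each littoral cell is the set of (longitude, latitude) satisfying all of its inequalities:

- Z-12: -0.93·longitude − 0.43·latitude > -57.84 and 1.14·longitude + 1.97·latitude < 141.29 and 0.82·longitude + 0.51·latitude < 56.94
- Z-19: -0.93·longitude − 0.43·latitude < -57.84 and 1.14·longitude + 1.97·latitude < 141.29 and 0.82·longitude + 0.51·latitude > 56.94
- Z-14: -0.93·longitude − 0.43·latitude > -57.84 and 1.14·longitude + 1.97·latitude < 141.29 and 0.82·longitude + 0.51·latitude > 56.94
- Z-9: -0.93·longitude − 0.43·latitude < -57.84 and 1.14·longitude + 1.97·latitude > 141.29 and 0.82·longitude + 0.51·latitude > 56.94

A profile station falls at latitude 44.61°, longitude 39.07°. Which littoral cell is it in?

Z-12

-0.93·39.07 − 0.43·44.61 = -55.517, which is > -57.84
1.14·39.07 + 1.97·44.61 = 132.421, which is < 141.29
0.82·39.07 + 0.51·44.61 = 54.788, which is < 56.94
This sign pattern matches Z-12.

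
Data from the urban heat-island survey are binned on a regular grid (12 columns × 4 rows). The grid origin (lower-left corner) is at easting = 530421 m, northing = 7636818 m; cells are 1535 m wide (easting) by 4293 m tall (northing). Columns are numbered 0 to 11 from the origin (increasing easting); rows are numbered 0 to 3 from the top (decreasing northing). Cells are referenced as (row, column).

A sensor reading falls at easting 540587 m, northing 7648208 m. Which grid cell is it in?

Column index: ⌊(540587 − 530421) / 1535⌋ = ⌊6.623⌋ = 6
Row offset from origin: ⌊(7648208 − 7636818) / 4293⌋ = ⌊2.653⌋ = 2 → row 1 (counted from top)

(1, 6)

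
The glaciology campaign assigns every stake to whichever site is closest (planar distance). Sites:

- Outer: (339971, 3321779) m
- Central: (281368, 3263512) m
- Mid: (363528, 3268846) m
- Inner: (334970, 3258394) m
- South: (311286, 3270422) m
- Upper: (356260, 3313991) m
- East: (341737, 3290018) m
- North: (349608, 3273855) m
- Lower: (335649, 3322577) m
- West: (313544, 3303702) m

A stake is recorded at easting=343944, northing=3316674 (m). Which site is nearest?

Squared distances to each site:
Outer: 41845754.000; Central: 6741954020.000; Mid: 2671050640.000; Inner: 3477091076.000; South: 3205792468.000; Upper: 158882345.000; East: 715413185.000; North: 1865547657.000; Lower: 103652434.000; West: 1092432784.000.
Minimum at Outer.

Outer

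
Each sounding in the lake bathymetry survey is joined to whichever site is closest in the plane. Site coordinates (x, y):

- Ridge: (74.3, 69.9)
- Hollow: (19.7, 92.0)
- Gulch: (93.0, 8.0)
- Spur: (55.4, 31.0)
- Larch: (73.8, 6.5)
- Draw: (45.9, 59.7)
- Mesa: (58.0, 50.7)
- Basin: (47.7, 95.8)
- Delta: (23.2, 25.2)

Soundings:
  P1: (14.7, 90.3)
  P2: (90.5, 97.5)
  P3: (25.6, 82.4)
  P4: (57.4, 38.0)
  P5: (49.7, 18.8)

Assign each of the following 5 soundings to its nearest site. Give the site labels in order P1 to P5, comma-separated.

Hollow, Ridge, Hollow, Spur, Spur

P1 → Hollow (d²=27.89)
P2 → Ridge (d²=1024.20)
P3 → Hollow (d²=126.97)
P4 → Spur (d²=53.00)
P5 → Spur (d²=181.33)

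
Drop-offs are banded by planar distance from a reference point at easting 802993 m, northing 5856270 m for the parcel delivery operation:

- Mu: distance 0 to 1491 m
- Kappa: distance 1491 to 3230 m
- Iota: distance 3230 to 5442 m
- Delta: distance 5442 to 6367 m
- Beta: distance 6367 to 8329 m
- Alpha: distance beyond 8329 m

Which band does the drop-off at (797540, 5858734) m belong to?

Delta

Distance = √((797540−802993)² + (5858734−5856270)²) = √(29735209.000 + 6071296.000) = 5983.854 m.
5442 ≤ 5983.854 < 6367 → Delta.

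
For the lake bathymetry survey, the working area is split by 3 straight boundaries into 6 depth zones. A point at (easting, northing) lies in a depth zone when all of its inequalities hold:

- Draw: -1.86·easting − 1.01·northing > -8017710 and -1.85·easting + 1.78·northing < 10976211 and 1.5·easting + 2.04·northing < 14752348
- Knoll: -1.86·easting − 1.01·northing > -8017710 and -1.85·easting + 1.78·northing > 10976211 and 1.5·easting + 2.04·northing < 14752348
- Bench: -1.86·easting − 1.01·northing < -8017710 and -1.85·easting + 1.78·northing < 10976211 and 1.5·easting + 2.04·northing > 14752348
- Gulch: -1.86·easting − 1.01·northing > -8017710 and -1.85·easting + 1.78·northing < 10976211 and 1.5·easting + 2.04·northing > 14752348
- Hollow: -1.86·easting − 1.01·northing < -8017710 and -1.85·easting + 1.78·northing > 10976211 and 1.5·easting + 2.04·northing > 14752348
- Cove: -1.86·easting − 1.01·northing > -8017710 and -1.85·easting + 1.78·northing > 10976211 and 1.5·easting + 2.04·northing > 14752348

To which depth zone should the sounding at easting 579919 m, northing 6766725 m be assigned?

-1.86·579919 − 1.01·6766725 = -7913041.590, which is > -8017710
-1.85·579919 + 1.78·6766725 = 10971920.350, which is < 10976211
1.5·579919 + 2.04·6766725 = 14673997.500, which is < 14752348
This sign pattern matches Draw.

Draw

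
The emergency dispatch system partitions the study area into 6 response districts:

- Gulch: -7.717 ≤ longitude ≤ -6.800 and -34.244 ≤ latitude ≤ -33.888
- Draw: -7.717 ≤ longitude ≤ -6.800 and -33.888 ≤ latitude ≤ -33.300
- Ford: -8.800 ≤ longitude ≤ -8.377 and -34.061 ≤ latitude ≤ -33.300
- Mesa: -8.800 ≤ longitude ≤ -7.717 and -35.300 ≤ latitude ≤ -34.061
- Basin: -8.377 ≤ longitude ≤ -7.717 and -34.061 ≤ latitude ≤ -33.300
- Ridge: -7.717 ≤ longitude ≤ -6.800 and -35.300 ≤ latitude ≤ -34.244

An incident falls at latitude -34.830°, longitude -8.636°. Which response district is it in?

The point has longitude = -8.636 and latitude = -34.830.
Only Mesa satisfies -8.800 ≤ longitude ≤ -7.717 and -35.300 ≤ latitude ≤ -34.061.

Mesa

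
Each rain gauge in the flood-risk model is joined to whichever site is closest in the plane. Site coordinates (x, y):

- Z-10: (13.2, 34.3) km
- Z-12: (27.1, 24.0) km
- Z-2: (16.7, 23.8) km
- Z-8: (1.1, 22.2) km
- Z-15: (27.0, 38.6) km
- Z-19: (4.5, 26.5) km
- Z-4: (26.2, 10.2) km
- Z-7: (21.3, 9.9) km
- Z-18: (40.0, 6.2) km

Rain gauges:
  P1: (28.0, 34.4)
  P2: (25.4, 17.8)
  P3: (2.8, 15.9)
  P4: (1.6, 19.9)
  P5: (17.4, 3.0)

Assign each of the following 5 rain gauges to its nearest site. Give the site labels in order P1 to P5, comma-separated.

P1 → Z-15 (d²=18.64)
P2 → Z-12 (d²=41.33)
P3 → Z-8 (d²=42.58)
P4 → Z-8 (d²=5.54)
P5 → Z-7 (d²=62.82)

Z-15, Z-12, Z-8, Z-8, Z-7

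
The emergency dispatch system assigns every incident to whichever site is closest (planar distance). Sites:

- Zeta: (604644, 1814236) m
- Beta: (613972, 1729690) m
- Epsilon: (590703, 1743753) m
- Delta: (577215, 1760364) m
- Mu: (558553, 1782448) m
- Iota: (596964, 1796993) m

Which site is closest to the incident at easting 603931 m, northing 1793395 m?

Squared distances to each site:
Zeta: 434855650.000; Beta: 4159148706.000; Epsilon: 2639308148.000; Delta: 1804791617.000; Mu: 2178999693.000; Iota: 61484693.000.
Minimum at Iota.

Iota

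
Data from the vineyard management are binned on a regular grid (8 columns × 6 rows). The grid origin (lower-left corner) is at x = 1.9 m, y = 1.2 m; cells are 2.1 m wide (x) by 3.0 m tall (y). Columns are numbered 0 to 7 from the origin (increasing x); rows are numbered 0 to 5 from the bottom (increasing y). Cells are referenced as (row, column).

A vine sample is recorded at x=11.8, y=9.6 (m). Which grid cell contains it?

Column index: ⌊(11.8 − 1.9) / 2.1⌋ = ⌊4.714⌋ = 4
Row offset from origin: ⌊(9.6 − 1.2) / 3.0⌋ = ⌊2.800⌋ = 2 → row 2

(2, 4)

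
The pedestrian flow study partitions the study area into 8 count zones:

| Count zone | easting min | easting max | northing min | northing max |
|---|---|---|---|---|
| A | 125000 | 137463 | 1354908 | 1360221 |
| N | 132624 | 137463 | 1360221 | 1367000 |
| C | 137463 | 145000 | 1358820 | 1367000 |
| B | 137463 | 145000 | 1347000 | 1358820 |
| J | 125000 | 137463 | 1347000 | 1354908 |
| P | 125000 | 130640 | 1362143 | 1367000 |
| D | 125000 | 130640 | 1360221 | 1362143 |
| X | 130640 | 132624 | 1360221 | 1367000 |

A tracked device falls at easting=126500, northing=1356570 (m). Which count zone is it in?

A

The point has easting = 126500 and northing = 1356570.
Only A satisfies 125000 ≤ easting ≤ 137463 and 1354908 ≤ northing ≤ 1360221.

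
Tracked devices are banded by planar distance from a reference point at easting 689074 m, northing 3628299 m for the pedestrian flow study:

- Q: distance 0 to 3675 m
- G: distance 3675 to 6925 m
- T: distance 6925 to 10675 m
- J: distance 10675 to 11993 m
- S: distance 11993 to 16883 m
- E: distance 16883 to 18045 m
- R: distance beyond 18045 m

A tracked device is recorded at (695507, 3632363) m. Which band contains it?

T

Distance = √((695507−689074)² + (3632363−3628299)²) = √(41383489.000 + 16516096.000) = 7609.178 m.
6925 ≤ 7609.178 < 10675 → T.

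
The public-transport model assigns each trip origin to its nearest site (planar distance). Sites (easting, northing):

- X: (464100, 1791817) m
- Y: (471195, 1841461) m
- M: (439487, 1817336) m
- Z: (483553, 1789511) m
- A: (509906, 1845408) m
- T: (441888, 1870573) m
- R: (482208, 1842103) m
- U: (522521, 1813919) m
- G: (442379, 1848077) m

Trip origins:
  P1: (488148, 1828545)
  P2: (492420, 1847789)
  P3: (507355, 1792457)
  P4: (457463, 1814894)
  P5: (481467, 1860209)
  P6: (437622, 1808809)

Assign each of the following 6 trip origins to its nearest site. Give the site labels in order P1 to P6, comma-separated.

P1 → R (d²=219102964.00)
P2 → R (d²=136615540.00)
P3 → Z (d²=575214120.00)
P4 → M (d²=329099940.00)
P5 → R (d²=328376317.00)
P6 → M (d²=76187954.00)

R, R, Z, M, R, M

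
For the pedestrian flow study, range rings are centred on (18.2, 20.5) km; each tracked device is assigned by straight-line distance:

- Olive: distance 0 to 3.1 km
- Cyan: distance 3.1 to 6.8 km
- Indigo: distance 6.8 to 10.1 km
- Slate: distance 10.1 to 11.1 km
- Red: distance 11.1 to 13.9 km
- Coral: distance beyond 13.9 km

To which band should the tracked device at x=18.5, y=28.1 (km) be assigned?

Distance = √((18.5−18.2)² + (28.1−20.5)²) = √(0.090 + 57.760) = 7.606 km.
6.8 ≤ 7.606 < 10.1 → Indigo.

Indigo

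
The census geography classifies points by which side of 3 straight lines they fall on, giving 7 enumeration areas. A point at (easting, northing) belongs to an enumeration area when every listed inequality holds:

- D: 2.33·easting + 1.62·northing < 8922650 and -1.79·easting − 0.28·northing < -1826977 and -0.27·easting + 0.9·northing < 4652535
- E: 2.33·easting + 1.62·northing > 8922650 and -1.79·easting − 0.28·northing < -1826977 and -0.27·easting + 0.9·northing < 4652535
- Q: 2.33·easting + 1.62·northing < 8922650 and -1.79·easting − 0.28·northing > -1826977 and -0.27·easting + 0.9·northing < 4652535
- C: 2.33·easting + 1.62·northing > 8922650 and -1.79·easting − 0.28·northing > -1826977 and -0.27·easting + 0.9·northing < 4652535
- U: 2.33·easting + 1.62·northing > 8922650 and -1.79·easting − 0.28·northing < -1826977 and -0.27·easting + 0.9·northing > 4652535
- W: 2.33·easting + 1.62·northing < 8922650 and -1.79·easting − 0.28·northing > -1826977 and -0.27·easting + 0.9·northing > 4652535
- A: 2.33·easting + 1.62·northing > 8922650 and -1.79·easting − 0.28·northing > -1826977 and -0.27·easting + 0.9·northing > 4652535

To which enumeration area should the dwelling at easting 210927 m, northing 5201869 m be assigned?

2.33·210927 + 1.62·5201869 = 8918487.690, which is < 8922650
-1.79·210927 − 0.28·5201869 = -1834082.650, which is < -1826977
-0.27·210927 + 0.9·5201869 = 4624731.810, which is < 4652535
This sign pattern matches D.

D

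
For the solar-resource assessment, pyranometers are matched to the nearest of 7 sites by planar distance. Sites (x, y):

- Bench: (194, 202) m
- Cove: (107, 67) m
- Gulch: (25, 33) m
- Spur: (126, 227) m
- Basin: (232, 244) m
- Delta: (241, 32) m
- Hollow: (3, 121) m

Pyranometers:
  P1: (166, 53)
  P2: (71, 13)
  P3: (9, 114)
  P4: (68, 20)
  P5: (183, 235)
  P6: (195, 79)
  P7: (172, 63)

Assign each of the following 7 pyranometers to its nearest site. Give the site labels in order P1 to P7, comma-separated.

Cove, Gulch, Hollow, Gulch, Bench, Delta, Cove

P1 → Cove (d²=3677.00)
P2 → Gulch (d²=2516.00)
P3 → Hollow (d²=85.00)
P4 → Gulch (d²=2018.00)
P5 → Bench (d²=1210.00)
P6 → Delta (d²=4325.00)
P7 → Cove (d²=4241.00)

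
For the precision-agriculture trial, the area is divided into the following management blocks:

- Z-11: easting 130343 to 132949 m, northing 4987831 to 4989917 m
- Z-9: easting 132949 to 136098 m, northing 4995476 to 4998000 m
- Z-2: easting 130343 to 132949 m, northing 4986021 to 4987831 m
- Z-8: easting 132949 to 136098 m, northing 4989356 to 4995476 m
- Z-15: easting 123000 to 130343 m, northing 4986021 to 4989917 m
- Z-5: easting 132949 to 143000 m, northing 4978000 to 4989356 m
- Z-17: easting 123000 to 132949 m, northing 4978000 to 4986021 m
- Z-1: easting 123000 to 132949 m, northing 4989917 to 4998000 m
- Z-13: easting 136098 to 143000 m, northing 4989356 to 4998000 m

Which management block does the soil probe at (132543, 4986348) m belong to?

Z-2

The point has easting = 132543 and northing = 4986348.
Only Z-2 satisfies 130343 ≤ easting ≤ 132949 and 4986021 ≤ northing ≤ 4987831.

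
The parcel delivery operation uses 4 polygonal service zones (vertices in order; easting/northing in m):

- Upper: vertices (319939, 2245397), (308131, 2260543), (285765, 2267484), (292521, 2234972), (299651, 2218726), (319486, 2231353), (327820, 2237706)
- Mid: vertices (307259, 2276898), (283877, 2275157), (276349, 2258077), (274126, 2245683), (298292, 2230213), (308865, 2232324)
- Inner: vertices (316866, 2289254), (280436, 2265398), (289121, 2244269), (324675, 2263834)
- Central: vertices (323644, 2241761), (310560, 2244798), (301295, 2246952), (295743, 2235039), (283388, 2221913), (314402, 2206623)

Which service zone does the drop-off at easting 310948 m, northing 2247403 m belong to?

Cast a ray rightward from (310948, 2247403). For each polygon, the edges (by vertex number in listed order) whose endpoints lie on opposite sides of northing = 2247403, where each meets that height, and whether that is right or left of the point:
Upper: 1–2 at easting≈318375.1 (right), 3–4 at easting≈289937.8 (left) → 1 crossing.
Mid: 3–4 at easting≈274434.5 (left), 6–1 at easting≈308321.7 (left) → 0 crossings.
Inner: 2–3 at easting≈287832.8 (left), 3–4 at easting≈294816.2 (left) → 0 crossings.
Central: no edge straddles that height → 0 crossings.
Only Upper has an odd count, so the point is inside Upper.

Upper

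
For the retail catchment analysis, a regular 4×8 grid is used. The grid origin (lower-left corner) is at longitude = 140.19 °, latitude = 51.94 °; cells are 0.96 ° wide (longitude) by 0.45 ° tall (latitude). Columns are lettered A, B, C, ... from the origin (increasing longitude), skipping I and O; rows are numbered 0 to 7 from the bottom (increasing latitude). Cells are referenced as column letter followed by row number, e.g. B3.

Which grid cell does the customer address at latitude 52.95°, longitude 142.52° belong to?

C2

Column index: ⌊(142.52 − 140.19) / 0.96⌋ = ⌊2.427⌋ = 2 → column C
Row offset from origin: ⌊(52.95 − 51.94) / 0.45⌋ = ⌊2.244⌋ = 2 → row 2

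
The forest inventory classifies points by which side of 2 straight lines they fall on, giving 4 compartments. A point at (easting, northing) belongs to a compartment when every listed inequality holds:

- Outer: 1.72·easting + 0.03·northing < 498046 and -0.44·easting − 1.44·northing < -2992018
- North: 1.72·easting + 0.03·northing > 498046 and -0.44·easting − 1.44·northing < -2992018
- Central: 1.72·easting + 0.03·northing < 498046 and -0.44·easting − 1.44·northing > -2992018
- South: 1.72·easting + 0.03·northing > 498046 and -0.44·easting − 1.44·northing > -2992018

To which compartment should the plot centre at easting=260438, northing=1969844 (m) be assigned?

1.72·260438 + 0.03·1969844 = 507048.680, which is > 498046
-0.44·260438 − 1.44·1969844 = -2951168.080, which is > -2992018
This sign pattern matches South.

South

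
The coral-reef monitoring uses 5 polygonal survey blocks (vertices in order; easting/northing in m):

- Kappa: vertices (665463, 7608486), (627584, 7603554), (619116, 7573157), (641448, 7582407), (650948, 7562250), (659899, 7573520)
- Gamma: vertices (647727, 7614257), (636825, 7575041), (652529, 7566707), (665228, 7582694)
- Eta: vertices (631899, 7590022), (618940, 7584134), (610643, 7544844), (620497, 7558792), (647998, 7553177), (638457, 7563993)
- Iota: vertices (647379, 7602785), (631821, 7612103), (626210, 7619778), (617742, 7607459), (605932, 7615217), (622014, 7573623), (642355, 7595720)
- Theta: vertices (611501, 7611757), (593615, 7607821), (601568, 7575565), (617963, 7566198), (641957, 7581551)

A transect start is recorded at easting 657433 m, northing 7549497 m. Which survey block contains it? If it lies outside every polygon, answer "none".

Cast a ray rightward from (657433, 7549497). For each polygon, the edges (by vertex number in listed order) whose endpoints lie on opposite sides of northing = 7549497, where each meets that height, and whether that is right or left of the point:
Kappa: no edge straddles that height → 0 crossings.
Gamma: no edge straddles that height → 0 crossings.
Eta: 2–3 at easting≈611625.6 (left), 3–4 at easting≈613930.3 (left) → 0 crossings.
Iota: no edge straddles that height → 0 crossings.
Theta: no edge straddles that height → 0 crossings.
All counts are even, so the point lies outside every listed polygon.

none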